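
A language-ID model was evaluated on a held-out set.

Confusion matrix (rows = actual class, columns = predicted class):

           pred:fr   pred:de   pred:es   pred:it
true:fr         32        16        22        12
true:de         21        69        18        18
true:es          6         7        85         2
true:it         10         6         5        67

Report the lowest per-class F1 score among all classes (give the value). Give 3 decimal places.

Per-class F1 score (2·TP/(2·TP+FP+FN)):
  fr: TP=32, FP=21+6+10=37, FN=16+22+12=50 → 64/151 = 0.4238
  de: TP=69, FP=16+7+6=29, FN=21+18+18=57 → 138/224 = 0.6161
  es: TP=85, FP=22+18+5=45, FN=6+7+2=15 → 170/230 = 0.7391
  it: TP=67, FP=12+18+2=32, FN=10+6+5=21 → 134/187 = 0.7166
Lowest is class 'fr' with F1 score = 0.424.

0.424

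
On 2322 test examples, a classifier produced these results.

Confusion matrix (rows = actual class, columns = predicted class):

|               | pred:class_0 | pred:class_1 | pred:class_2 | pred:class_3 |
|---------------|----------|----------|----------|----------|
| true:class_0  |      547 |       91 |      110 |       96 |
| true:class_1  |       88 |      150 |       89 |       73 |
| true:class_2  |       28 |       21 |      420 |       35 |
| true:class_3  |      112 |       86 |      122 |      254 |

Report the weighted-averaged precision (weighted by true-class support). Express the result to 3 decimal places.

Per-class precision (TP/(TP+FP)):
  class_0: TP=547, FP=88+28+112=228 → 547/775 = 0.7058
  class_1: TP=150, FP=91+21+86=198 → 150/348 = 0.4310
  class_2: TP=420, FP=110+89+122=321 → 420/741 = 0.5668
  class_3: TP=254, FP=96+73+35=204 → 254/458 = 0.5546
Weighted-precision = Σ (supportᵢ/N)·precisionᵢ with N=2322: (844/2322)·0.7058 + (400/2322)·0.4310 + (504/2322)·0.5668 + (574/2322)·0.5546 = 0.591

0.591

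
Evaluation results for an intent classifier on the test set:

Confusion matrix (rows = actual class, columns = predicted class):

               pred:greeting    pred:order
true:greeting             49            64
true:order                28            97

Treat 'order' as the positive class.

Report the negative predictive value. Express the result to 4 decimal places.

NPV = TN/(TN+FN) = 49/(49+28) = 0.6364

0.6364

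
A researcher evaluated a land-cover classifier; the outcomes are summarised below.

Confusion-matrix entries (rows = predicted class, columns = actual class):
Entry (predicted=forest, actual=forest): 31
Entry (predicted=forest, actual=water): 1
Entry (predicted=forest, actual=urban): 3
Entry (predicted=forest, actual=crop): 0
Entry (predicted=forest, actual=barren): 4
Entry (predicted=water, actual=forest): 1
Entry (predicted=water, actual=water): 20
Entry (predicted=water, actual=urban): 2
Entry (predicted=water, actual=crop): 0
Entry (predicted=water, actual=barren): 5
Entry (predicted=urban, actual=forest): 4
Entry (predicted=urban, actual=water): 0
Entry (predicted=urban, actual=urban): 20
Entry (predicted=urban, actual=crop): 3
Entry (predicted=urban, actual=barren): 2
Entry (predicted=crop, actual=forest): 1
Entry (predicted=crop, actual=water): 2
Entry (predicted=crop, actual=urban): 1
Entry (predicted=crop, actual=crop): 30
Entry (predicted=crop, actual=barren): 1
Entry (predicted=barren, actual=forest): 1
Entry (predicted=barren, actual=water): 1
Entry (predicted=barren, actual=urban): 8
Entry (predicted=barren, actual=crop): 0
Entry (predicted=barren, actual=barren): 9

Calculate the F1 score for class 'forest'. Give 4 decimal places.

0.8052

F1 score = 2·TP/(2·TP+FP+FN).
forest: TP=31, FP=1+3+0+4=8, FN=1+4+1+1=7 → 62/77 = 0.80519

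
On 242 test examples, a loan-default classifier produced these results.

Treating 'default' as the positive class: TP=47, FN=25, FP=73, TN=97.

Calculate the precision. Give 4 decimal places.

0.3917

Precision = TP/(TP+FP) = 47/(47+73) = 47/120 = 0.3917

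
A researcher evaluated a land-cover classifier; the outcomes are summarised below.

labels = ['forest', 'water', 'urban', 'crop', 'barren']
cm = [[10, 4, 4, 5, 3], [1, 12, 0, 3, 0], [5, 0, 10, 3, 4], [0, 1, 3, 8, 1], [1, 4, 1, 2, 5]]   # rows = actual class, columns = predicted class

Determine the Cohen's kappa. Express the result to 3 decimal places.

Observed agreement pₒ = trace/N = 45/90 = 0.5000
Expected agreement pₑ = Σ (rowᵢ·colᵢ)/N² = (26·17 + 16·21 + 22·18 + 13·21 + 13·13)/90² = 0.1995
κ = (pₒ − pₑ)/(1 − pₑ) = (0.5000 − 0.1995)/(1 − 0.1995) = 0.375

0.375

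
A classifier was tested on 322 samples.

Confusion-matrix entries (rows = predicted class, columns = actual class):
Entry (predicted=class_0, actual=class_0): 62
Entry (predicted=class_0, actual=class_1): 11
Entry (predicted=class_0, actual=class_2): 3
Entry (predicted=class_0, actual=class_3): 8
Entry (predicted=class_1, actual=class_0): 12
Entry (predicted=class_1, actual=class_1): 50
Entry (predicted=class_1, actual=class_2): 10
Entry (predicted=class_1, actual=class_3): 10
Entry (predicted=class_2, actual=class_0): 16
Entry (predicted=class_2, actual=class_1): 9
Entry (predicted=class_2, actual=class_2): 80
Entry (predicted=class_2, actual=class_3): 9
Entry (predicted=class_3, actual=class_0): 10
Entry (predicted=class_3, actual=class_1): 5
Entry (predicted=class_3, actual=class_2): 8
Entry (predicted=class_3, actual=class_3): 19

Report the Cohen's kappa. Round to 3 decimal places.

Observed agreement pₒ = trace/N = 211/322 = 0.6553
Expected agreement pₑ = Σ (rowᵢ·colᵢ)/N² = (100·84 + 75·82 + 101·114 + 46·42)/322² = 0.2700
κ = (pₒ − pₑ)/(1 − pₑ) = (0.6553 − 0.2700)/(1 − 0.2700) = 0.528

0.528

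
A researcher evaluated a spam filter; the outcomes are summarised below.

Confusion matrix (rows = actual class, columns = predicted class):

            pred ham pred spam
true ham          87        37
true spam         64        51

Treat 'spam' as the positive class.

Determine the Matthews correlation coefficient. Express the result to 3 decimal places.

0.150

MCC = (TP·TN − FP·FN) / √((TP+FP)(TP+FN)(TN+FP)(TN+FN))
Numerator = 51·87 − 37·64 = 2069
Denominator = √(88·115·124·151) = √189486880 = 13765.4233
MCC = 2069 / 13765.4233 = 0.150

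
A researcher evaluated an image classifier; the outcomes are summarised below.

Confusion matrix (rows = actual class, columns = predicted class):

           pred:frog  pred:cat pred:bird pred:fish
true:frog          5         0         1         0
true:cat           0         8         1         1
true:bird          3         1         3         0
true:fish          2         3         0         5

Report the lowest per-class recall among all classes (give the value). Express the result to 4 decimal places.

0.4286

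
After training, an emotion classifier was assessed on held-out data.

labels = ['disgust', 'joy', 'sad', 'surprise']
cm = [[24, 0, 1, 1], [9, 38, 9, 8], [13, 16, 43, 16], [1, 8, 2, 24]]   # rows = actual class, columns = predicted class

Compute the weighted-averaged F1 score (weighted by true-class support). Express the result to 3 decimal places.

Per-class F1 score (2·TP/(2·TP+FP+FN)):
  disgust: TP=24, FP=9+13+1=23, FN=0+1+1=2 → 48/73 = 0.6575
  joy: TP=38, FP=0+16+8=24, FN=9+9+8=26 → 76/126 = 0.6032
  sad: TP=43, FP=1+9+2=12, FN=13+16+16=45 → 86/143 = 0.6014
  surprise: TP=24, FP=1+8+16=25, FN=1+8+2=11 → 48/84 = 0.5714
Weighted-F1 score = Σ (supportᵢ/N)·F1 scoreᵢ with N=213: (26/213)·0.6575 + (64/213)·0.6032 + (88/213)·0.6014 + (35/213)·0.5714 = 0.604

0.604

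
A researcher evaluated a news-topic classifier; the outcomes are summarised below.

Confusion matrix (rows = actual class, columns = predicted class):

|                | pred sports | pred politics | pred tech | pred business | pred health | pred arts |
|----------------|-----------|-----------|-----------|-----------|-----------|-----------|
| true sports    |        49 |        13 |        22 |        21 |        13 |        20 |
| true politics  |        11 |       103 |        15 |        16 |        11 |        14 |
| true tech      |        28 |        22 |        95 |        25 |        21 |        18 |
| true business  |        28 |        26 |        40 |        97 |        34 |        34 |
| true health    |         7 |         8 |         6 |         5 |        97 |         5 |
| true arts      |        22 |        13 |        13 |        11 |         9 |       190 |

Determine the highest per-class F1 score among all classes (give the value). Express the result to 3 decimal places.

Per-class F1 score (2·TP/(2·TP+FP+FN)):
  sports: TP=49, FP=11+28+28+7+22=96, FN=13+22+21+13+20=89 → 98/283 = 0.3463
  politics: TP=103, FP=13+22+26+8+13=82, FN=11+15+16+11+14=67 → 206/355 = 0.5803
  tech: TP=95, FP=22+15+40+6+13=96, FN=28+22+25+21+18=114 → 190/400 = 0.4750
  business: TP=97, FP=21+16+25+5+11=78, FN=28+26+40+34+34=162 → 194/434 = 0.4470
  health: TP=97, FP=13+11+21+34+9=88, FN=7+8+6+5+5=31 → 194/313 = 0.6198
  arts: TP=190, FP=20+14+18+34+5=91, FN=22+13+13+11+9=68 → 380/539 = 0.7050
Highest is class 'arts' with F1 score = 0.705.

0.705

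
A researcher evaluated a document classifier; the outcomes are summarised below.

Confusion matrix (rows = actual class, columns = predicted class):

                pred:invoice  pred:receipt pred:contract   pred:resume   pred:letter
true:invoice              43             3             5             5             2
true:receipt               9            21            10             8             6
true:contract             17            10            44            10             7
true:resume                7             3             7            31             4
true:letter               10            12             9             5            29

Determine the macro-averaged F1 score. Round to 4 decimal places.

0.5233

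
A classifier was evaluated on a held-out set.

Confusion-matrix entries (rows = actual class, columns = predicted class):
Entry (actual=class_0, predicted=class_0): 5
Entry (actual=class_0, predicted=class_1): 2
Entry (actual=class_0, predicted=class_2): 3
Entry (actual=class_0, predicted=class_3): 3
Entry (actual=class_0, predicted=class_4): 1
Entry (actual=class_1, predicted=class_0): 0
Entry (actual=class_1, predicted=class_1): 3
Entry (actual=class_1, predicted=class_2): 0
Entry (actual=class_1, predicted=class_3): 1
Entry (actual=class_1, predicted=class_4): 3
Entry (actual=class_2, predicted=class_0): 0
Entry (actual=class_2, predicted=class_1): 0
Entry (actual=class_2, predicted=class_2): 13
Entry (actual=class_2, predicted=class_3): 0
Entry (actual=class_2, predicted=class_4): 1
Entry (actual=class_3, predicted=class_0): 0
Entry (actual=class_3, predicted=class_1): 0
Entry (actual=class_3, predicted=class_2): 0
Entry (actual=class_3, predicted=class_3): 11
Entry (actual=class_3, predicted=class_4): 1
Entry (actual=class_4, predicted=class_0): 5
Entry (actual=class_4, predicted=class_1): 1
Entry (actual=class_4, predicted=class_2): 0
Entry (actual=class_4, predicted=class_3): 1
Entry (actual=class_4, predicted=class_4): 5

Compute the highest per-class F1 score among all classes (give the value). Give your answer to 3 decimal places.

0.867

Per-class F1 score (2·TP/(2·TP+FP+FN)):
  class_0: TP=5, FP=0+0+0+5=5, FN=2+3+3+1=9 → 10/24 = 0.4167
  class_1: TP=3, FP=2+0+0+1=3, FN=0+0+1+3=4 → 6/13 = 0.4615
  class_2: TP=13, FP=3+0+0+0=3, FN=0+0+0+1=1 → 26/30 = 0.8667
  class_3: TP=11, FP=3+1+0+1=5, FN=0+0+0+1=1 → 22/28 = 0.7857
  class_4: TP=5, FP=1+3+1+1=6, FN=5+1+0+1=7 → 10/23 = 0.4348
Highest is class 'class_2' with F1 score = 0.867.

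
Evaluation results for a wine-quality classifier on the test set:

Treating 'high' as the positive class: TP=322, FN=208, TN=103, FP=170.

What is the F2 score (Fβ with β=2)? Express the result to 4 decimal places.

0.6164

Fβ = (1+β²)·TP / ((1+β²)·TP + β²·FN + FP), with β²=4
= 5·322 / (5·322 + 4·208 + 170) = 0.6164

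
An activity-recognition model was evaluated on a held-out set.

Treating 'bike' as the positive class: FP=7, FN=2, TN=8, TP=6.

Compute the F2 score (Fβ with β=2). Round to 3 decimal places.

Fβ = (1+β²)·TP / ((1+β²)·TP + β²·FN + FP), with β²=4
= 5·6 / (5·6 + 4·2 + 7) = 0.667

0.667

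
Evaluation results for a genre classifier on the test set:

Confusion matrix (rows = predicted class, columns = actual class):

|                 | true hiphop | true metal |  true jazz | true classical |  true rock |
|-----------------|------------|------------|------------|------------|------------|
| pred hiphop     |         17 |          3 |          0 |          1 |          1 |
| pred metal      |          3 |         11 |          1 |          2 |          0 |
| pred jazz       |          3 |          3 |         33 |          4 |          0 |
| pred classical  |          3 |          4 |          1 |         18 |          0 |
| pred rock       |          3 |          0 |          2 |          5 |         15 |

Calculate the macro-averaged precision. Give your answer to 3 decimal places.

0.696

Per-class precision (TP/(TP+FP)):
  hiphop: TP=17, FP=3+0+1+1=5 → 17/22 = 0.7727
  metal: TP=11, FP=3+1+2+0=6 → 11/17 = 0.6471
  jazz: TP=33, FP=3+3+4+0=10 → 33/43 = 0.7674
  classical: TP=18, FP=3+4+1+0=8 → 18/26 = 0.6923
  rock: TP=15, FP=3+0+2+5=10 → 15/25 = 0.6000
Macro-precision = mean = (0.7727 + 0.6471 + 0.7674 + 0.6923 + 0.6000) / 5 = 0.696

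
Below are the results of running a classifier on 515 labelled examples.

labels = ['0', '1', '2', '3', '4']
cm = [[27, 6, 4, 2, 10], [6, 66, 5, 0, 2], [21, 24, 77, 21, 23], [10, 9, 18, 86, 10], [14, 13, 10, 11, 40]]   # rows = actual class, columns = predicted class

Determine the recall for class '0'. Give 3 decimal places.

0.551

Take TP from the diagonal, FP from the rest of the '0' prediction marginal, FN from the rest of the '0' actual marginal.
recall = TP/(TP+FN).
0: TP=27, FN=6+4+2+10=22 → 27/49 = 0.5510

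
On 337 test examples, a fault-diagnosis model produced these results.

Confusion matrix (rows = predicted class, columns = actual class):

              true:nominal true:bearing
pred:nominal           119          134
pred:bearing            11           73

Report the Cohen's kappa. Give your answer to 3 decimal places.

Observed agreement pₒ = trace/N = 192/337 = 0.5697
Expected agreement pₑ = Σ (rowᵢ·colᵢ)/N² = (130·253 + 207·84)/337² = 0.4427
κ = (pₒ − pₑ)/(1 − pₑ) = (0.5697 − 0.4427)/(1 − 0.4427) = 0.228

0.228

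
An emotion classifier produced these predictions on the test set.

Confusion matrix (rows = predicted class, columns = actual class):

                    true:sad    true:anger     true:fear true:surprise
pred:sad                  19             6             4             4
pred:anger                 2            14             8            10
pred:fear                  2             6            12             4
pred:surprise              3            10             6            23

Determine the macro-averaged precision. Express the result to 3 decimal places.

0.509

Per-class precision (TP/(TP+FP)):
  sad: TP=19, FP=6+4+4=14 → 19/33 = 0.5758
  anger: TP=14, FP=2+8+10=20 → 14/34 = 0.4118
  fear: TP=12, FP=2+6+4=12 → 12/24 = 0.5000
  surprise: TP=23, FP=3+10+6=19 → 23/42 = 0.5476
Macro-precision = mean = (0.5758 + 0.4118 + 0.5000 + 0.5476) / 4 = 0.509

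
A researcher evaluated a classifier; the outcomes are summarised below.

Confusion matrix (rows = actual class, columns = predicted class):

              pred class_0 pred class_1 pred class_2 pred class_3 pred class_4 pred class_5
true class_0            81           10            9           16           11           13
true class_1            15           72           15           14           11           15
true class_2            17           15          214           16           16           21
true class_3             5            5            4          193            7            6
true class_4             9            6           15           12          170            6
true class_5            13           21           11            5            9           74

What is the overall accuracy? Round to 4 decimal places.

Accuracy = trace / total = (81+72+214+193+170+74=804) / 1152 = 804/1152 = 0.6979

0.6979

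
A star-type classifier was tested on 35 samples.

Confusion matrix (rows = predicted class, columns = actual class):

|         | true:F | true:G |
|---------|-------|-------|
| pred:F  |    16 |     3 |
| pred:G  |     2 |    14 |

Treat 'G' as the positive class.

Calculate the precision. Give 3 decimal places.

0.875

Precision = TP/(TP+FP) = 14/(14+2) = 14/16 = 0.875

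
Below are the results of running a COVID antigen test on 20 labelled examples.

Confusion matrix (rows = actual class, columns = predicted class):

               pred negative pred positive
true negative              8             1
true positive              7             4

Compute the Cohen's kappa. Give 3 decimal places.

Observed agreement pₒ = trace/N = 12/20 = 0.6000
Expected agreement pₑ = Σ (rowᵢ·colᵢ)/N² = (9·15 + 11·5)/20² = 0.4750
κ = (pₒ − pₑ)/(1 − pₑ) = (0.6000 − 0.4750)/(1 − 0.4750) = 0.238

0.238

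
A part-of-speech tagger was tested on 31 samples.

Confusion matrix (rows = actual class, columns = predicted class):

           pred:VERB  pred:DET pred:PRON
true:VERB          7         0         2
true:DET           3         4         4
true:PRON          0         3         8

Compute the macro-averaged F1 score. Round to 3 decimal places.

Per-class F1 score (2·TP/(2·TP+FP+FN)):
  VERB: TP=7, FP=3+0=3, FN=0+2=2 → 14/19 = 0.7368
  DET: TP=4, FP=0+3=3, FN=3+4=7 → 8/18 = 0.4444
  PRON: TP=8, FP=2+4=6, FN=0+3=3 → 16/25 = 0.6400
Macro-F1 score = mean = (0.7368 + 0.4444 + 0.6400) / 3 = 0.607

0.607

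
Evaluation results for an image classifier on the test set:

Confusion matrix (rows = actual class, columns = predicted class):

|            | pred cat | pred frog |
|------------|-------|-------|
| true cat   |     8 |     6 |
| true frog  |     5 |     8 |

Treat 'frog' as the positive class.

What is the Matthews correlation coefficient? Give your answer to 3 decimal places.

MCC = (TP·TN − FP·FN) / √((TP+FP)(TP+FN)(TN+FP)(TN+FN))
Numerator = 8·8 − 6·5 = 34
Denominator = √(14·13·14·13) = √33124 = 182.0000
MCC = 34 / 182.0000 = 0.187

0.187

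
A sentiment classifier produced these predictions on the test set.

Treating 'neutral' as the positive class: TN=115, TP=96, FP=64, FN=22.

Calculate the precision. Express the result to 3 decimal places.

0.600

Precision = TP/(TP+FP) = 96/(96+64) = 96/160 = 0.600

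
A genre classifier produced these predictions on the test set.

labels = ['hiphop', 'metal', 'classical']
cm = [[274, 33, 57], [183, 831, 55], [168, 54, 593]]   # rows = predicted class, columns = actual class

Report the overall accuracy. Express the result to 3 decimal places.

0.755

Accuracy = trace / total = (274+831+593=1698) / 2248 = 1698/2248 = 0.755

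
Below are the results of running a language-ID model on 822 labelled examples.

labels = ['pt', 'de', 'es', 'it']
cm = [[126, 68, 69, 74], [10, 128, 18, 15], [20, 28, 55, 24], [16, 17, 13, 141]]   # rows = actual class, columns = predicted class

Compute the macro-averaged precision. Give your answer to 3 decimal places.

0.543

Per-class precision (TP/(TP+FP)):
  pt: TP=126, FP=10+20+16=46 → 126/172 = 0.7326
  de: TP=128, FP=68+28+17=113 → 128/241 = 0.5311
  es: TP=55, FP=69+18+13=100 → 55/155 = 0.3548
  it: TP=141, FP=74+15+24=113 → 141/254 = 0.5551
Macro-precision = mean = (0.7326 + 0.5311 + 0.3548 + 0.5551) / 4 = 0.543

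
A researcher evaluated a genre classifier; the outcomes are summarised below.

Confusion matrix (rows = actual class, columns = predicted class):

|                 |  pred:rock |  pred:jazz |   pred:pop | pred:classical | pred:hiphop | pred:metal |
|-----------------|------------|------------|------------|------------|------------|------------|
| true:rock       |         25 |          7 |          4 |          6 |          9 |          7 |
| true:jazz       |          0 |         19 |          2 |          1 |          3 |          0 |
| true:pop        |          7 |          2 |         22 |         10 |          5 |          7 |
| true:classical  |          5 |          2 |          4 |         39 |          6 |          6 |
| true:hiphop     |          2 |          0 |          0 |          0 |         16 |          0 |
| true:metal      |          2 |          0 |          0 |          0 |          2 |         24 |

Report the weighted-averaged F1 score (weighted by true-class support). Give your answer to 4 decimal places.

0.5878

Per-class F1 score (2·TP/(2·TP+FP+FN)):
  rock: TP=25, FP=0+7+5+2+2=16, FN=7+4+6+9+7=33 → 50/99 = 0.50505
  jazz: TP=19, FP=7+2+2+0+0=11, FN=0+2+1+3+0=6 → 38/55 = 0.69091
  pop: TP=22, FP=4+2+4+0+0=10, FN=7+2+10+5+7=31 → 44/85 = 0.51765
  classical: TP=39, FP=6+1+10+0+0=17, FN=5+2+4+6+6=23 → 78/118 = 0.66102
  hiphop: TP=16, FP=9+3+5+6+2=25, FN=2+0+0+0+0=2 → 32/59 = 0.54237
  metal: TP=24, FP=7+0+7+6+0=20, FN=2+0+0+0+2=4 → 48/72 = 0.66667
Weighted-F1 score = Σ (supportᵢ/N)·F1 scoreᵢ with N=244: (58/244)·0.50505 + (25/244)·0.69091 + (53/244)·0.51765 + (62/244)·0.66102 + (18/244)·0.54237 + (28/244)·0.66667 = 0.5878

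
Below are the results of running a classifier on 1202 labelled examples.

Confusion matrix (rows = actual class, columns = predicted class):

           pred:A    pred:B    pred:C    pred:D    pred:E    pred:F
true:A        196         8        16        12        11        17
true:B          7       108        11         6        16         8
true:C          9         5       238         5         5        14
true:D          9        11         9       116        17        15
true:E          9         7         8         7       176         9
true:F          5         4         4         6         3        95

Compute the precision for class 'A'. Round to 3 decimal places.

Treat 'A' as positive and all other classes as negative.
precision = TP/(TP+FP).
A: TP=196, FP=7+9+9+9+5=39 → 196/235 = 0.8340

0.834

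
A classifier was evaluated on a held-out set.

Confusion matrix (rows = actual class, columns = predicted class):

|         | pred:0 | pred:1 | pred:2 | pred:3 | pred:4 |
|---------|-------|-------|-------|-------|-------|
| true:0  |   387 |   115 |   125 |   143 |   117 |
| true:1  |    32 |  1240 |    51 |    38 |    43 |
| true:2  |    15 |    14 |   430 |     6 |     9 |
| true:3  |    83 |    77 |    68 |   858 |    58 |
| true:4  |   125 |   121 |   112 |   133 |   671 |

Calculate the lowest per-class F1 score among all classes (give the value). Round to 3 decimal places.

0.506

Per-class F1 score (2·TP/(2·TP+FP+FN)):
  0: TP=387, FP=32+15+83+125=255, FN=115+125+143+117=500 → 774/1529 = 0.5062
  1: TP=1240, FP=115+14+77+121=327, FN=32+51+38+43=164 → 2480/2971 = 0.8347
  2: TP=430, FP=125+51+68+112=356, FN=15+14+6+9=44 → 860/1260 = 0.6825
  3: TP=858, FP=143+38+6+133=320, FN=83+77+68+58=286 → 1716/2322 = 0.7390
  4: TP=671, FP=117+43+9+58=227, FN=125+121+112+133=491 → 1342/2060 = 0.6515
Lowest is class '0' with F1 score = 0.506.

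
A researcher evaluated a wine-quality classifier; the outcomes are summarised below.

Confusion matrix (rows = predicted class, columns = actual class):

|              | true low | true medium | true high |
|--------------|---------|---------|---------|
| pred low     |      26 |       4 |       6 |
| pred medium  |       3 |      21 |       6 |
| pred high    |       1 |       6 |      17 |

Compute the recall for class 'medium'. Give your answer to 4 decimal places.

Take TP from the diagonal, FP from the rest of the 'medium' prediction marginal, FN from the rest of the 'medium' actual marginal.
recall = TP/(TP+FN).
medium: TP=21, FN=4+6=10 → 21/31 = 0.67742

0.6774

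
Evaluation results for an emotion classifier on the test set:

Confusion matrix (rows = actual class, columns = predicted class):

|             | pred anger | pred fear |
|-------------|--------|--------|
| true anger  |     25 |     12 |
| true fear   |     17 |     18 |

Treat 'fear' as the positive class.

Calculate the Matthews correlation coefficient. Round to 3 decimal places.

MCC = (TP·TN − FP·FN) / √((TP+FP)(TP+FN)(TN+FP)(TN+FN))
Numerator = 18·25 − 12·17 = 246
Denominator = √(30·35·37·42) = √1631700 = 1277.3801
MCC = 246 / 1277.3801 = 0.193

0.193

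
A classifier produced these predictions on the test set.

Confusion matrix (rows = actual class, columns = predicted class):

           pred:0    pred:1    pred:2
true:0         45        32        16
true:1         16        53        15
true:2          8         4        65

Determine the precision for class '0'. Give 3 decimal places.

Take TP from the diagonal, FP from the rest of the '0' prediction marginal, FN from the rest of the '0' actual marginal.
precision = TP/(TP+FP).
0: TP=45, FP=16+8=24 → 45/69 = 0.6522

0.652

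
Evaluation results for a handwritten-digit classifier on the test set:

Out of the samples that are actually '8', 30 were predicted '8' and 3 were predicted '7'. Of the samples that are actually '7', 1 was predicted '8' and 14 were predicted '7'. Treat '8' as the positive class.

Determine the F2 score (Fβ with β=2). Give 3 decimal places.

0.920

Fβ = (1+β²)·TP / ((1+β²)·TP + β²·FN + FP), with β²=4
= 5·30 / (5·30 + 4·3 + 1) = 0.920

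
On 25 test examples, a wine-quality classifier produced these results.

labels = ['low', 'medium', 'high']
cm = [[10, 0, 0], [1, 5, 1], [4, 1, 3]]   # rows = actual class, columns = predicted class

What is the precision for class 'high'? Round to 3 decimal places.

0.750

precision = TP/(TP+FP).
high: TP=3, FP=0+1=1 → 3/4 = 0.7500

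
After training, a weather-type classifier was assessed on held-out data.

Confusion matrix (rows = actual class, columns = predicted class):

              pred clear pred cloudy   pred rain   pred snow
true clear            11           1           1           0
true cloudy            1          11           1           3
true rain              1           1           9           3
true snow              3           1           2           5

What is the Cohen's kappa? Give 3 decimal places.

0.554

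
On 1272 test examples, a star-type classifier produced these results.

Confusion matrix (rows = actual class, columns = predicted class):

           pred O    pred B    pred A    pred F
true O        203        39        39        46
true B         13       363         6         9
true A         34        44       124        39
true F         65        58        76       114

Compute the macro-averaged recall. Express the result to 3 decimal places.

Per-class recall (TP/(TP+FN)):
  O: TP=203, FN=39+39+46=124 → 203/327 = 0.6208
  B: TP=363, FN=13+6+9=28 → 363/391 = 0.9284
  A: TP=124, FN=34+44+39=117 → 124/241 = 0.5145
  F: TP=114, FN=65+58+76=199 → 114/313 = 0.3642
Macro-recall = mean = (0.6208 + 0.9284 + 0.5145 + 0.3642) / 4 = 0.607

0.607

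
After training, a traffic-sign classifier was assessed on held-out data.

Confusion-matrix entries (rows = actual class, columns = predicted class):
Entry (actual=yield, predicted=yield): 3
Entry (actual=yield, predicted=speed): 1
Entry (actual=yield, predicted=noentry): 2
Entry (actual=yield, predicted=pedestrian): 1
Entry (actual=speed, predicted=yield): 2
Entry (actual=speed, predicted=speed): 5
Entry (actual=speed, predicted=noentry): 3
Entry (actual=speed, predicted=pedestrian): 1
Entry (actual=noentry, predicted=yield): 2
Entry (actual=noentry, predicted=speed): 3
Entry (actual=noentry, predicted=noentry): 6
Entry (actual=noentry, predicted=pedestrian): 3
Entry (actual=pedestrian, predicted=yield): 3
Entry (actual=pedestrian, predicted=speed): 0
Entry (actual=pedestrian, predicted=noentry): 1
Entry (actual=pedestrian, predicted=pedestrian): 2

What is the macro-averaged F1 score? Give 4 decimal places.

Per-class F1 score (2·TP/(2·TP+FP+FN)):
  yield: TP=3, FP=2+2+3=7, FN=1+2+1=4 → 6/17 = 0.35294
  speed: TP=5, FP=1+3+0=4, FN=2+3+1=6 → 10/20 = 0.50000
  noentry: TP=6, FP=2+3+1=6, FN=2+3+3=8 → 12/26 = 0.46154
  pedestrian: TP=2, FP=1+1+3=5, FN=3+0+1=4 → 4/13 = 0.30769
Macro-F1 score = mean = (0.35294 + 0.50000 + 0.46154 + 0.30769) / 4 = 0.4055

0.4055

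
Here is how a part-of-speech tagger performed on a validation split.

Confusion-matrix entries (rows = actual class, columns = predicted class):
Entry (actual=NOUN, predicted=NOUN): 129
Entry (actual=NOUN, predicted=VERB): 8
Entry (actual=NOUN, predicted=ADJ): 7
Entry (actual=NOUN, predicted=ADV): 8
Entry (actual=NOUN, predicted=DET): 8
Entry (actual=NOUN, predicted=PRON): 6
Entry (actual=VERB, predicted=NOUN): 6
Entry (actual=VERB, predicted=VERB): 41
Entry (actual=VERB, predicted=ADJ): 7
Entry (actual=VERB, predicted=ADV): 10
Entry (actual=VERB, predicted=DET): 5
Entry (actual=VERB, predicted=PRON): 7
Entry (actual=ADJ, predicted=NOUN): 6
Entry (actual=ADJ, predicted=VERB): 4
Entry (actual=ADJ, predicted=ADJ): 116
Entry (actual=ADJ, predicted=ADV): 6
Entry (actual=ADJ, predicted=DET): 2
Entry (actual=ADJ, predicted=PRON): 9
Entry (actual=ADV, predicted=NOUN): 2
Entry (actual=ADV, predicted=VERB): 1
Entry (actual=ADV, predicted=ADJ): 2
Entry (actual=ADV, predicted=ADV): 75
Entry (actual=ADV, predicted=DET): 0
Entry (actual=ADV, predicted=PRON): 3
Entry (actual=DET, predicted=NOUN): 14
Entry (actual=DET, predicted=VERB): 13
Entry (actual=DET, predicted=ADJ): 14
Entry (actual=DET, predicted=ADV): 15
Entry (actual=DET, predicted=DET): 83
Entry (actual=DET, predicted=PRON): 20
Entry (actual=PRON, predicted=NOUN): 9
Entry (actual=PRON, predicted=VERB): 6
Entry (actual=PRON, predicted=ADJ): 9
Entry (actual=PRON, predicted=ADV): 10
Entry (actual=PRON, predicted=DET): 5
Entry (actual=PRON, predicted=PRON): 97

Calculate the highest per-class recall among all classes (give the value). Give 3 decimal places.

Per-class recall (TP/(TP+FN)):
  NOUN: TP=129, FN=8+7+8+8+6=37 → 129/166 = 0.7771
  VERB: TP=41, FN=6+7+10+5+7=35 → 41/76 = 0.5395
  ADJ: TP=116, FN=6+4+6+2+9=27 → 116/143 = 0.8112
  ADV: TP=75, FN=2+1+2+0+3=8 → 75/83 = 0.9036
  DET: TP=83, FN=14+13+14+15+20=76 → 83/159 = 0.5220
  PRON: TP=97, FN=9+6+9+10+5=39 → 97/136 = 0.7132
Highest is class 'ADV' with recall = 0.904.

0.904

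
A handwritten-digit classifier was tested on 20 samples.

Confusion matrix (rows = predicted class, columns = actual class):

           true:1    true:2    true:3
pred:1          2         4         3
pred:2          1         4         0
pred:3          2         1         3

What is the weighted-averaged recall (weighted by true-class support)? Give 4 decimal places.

0.4500

Per-class recall (TP/(TP+FN)):
  1: TP=2, FN=1+2=3 → 2/5 = 0.40000
  2: TP=4, FN=4+1=5 → 4/9 = 0.44444
  3: TP=3, FN=3+0=3 → 3/6 = 0.50000
Weighted-recall = Σ (supportᵢ/N)·recallᵢ with N=20: (5/20)·0.40000 + (9/20)·0.44444 + (6/20)·0.50000 = 0.4500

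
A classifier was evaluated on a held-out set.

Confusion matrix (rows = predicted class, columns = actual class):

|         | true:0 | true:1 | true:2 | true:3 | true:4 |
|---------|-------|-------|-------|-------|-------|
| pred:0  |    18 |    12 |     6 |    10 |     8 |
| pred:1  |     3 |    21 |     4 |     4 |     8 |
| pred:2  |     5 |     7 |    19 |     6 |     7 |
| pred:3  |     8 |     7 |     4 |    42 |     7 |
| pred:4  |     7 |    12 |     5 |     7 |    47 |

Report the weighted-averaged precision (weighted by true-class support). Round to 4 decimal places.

0.5284

Per-class precision (TP/(TP+FP)):
  0: TP=18, FP=12+6+10+8=36 → 18/54 = 0.33333
  1: TP=21, FP=3+4+4+8=19 → 21/40 = 0.52500
  2: TP=19, FP=5+7+6+7=25 → 19/44 = 0.43182
  3: TP=42, FP=8+7+4+7=26 → 42/68 = 0.61765
  4: TP=47, FP=7+12+5+7=31 → 47/78 = 0.60256
Weighted-precision = Σ (supportᵢ/N)·precisionᵢ with N=284: (41/284)·0.33333 + (59/284)·0.52500 + (38/284)·0.43182 + (69/284)·0.61765 + (77/284)·0.60256 = 0.5284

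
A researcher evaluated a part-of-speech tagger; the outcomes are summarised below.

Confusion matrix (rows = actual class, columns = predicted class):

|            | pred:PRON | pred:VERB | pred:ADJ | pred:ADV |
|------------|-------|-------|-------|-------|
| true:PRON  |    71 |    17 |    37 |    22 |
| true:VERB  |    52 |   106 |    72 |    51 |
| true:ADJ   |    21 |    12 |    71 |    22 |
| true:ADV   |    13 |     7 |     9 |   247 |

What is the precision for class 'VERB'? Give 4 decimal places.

0.7465

precision = TP/(TP+FP).
VERB: TP=106, FP=17+12+7=36 → 106/142 = 0.74648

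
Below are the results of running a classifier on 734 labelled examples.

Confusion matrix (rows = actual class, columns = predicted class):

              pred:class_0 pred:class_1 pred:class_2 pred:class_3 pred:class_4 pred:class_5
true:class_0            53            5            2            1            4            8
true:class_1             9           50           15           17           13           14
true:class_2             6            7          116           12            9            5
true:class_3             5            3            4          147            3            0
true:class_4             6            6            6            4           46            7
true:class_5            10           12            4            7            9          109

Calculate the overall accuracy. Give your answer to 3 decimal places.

Accuracy = trace / total = (53+50+116+147+46+109=521) / 734 = 521/734 = 0.710

0.710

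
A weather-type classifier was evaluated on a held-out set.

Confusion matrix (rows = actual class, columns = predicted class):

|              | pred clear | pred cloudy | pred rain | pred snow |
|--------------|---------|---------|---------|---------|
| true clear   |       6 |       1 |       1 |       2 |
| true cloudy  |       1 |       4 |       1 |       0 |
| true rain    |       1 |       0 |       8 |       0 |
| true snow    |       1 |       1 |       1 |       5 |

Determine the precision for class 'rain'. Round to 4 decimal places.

0.7273

precision = TP/(TP+FP).
rain: TP=8, FP=1+1+1=3 → 8/11 = 0.72727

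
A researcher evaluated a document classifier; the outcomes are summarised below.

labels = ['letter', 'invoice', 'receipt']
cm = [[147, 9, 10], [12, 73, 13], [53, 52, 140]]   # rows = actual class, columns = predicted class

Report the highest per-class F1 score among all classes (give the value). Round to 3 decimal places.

Per-class F1 score (2·TP/(2·TP+FP+FN)):
  letter: TP=147, FP=12+53=65, FN=9+10=19 → 294/378 = 0.7778
  invoice: TP=73, FP=9+52=61, FN=12+13=25 → 146/232 = 0.6293
  receipt: TP=140, FP=10+13=23, FN=53+52=105 → 280/408 = 0.6863
Highest is class 'letter' with F1 score = 0.778.

0.778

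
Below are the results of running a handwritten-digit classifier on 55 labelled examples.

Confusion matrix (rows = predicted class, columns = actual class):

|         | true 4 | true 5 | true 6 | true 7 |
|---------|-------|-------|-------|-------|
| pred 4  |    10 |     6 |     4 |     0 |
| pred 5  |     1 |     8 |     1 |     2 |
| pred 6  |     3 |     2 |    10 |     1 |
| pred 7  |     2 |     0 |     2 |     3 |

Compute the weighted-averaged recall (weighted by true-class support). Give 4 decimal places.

Per-class recall (TP/(TP+FN)):
  4: TP=10, FN=1+3+2=6 → 10/16 = 0.62500
  5: TP=8, FN=6+2+0=8 → 8/16 = 0.50000
  6: TP=10, FN=4+1+2=7 → 10/17 = 0.58824
  7: TP=3, FN=0+2+1=3 → 3/6 = 0.50000
Weighted-recall = Σ (supportᵢ/N)·recallᵢ with N=55: (16/55)·0.62500 + (16/55)·0.50000 + (17/55)·0.58824 + (6/55)·0.50000 = 0.5636

0.5636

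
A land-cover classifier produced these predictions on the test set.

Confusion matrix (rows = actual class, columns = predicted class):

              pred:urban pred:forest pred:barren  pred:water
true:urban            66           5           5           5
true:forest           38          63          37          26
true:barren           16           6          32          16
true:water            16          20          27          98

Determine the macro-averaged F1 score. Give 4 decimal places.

Per-class F1 score (2·TP/(2·TP+FP+FN)):
  urban: TP=66, FP=38+16+16=70, FN=5+5+5=15 → 132/217 = 0.60829
  forest: TP=63, FP=5+6+20=31, FN=38+37+26=101 → 126/258 = 0.48837
  barren: TP=32, FP=5+37+27=69, FN=16+6+16=38 → 64/171 = 0.37427
  water: TP=98, FP=5+26+16=47, FN=16+20+27=63 → 196/306 = 0.64052
Macro-F1 score = mean = (0.60829 + 0.48837 + 0.37427 + 0.64052) / 4 = 0.5279

0.5279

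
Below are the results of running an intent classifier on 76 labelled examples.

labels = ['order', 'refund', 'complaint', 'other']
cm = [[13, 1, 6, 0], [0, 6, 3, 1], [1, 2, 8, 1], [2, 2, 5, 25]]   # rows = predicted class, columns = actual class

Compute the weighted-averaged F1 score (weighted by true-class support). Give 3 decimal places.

0.662

Per-class F1 score (2·TP/(2·TP+FP+FN)):
  order: TP=13, FP=1+6+0=7, FN=0+1+2=3 → 26/36 = 0.7222
  refund: TP=6, FP=0+3+1=4, FN=1+2+2=5 → 12/21 = 0.5714
  complaint: TP=8, FP=1+2+1=4, FN=6+3+5=14 → 16/34 = 0.4706
  other: TP=25, FP=2+2+5=9, FN=0+1+1=2 → 50/61 = 0.8197
Weighted-F1 score = Σ (supportᵢ/N)·F1 scoreᵢ with N=76: (16/76)·0.7222 + (11/76)·0.5714 + (22/76)·0.4706 + (27/76)·0.8197 = 0.662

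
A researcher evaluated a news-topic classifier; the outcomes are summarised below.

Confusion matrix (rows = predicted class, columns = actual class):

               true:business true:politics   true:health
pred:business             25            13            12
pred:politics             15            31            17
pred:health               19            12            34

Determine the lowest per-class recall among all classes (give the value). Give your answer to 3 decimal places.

0.424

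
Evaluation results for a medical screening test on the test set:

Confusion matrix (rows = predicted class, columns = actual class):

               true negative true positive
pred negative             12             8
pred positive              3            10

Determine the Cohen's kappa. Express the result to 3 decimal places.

Observed agreement pₒ = trace/N = 22/33 = 0.6667
Expected agreement pₑ = Σ (rowᵢ·colᵢ)/N² = (15·20 + 18·13)/33² = 0.4904
κ = (pₒ − pₑ)/(1 − pₑ) = (0.6667 − 0.4904)/(1 − 0.4904) = 0.346

0.346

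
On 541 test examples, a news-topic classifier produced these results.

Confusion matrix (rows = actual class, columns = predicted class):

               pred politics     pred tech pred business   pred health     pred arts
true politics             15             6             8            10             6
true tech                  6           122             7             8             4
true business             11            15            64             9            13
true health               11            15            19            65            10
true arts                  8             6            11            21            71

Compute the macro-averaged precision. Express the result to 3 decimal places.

Per-class precision (TP/(TP+FP)):
  politics: TP=15, FP=6+11+11+8=36 → 15/51 = 0.2941
  tech: TP=122, FP=6+15+15+6=42 → 122/164 = 0.7439
  business: TP=64, FP=8+7+19+11=45 → 64/109 = 0.5872
  health: TP=65, FP=10+8+9+21=48 → 65/113 = 0.5752
  arts: TP=71, FP=6+4+13+10=33 → 71/104 = 0.6827
Macro-precision = mean = (0.2941 + 0.7439 + 0.5872 + 0.5752 + 0.6827) / 5 = 0.577

0.577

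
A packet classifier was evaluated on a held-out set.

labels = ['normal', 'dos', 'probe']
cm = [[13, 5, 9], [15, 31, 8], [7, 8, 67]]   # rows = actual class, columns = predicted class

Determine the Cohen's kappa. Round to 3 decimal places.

Observed agreement pₒ = trace/N = 111/163 = 0.6810
Expected agreement pₑ = Σ (rowᵢ·colᵢ)/N² = (27·35 + 54·44 + 82·84)/163² = 0.3842
κ = (pₒ − pₑ)/(1 − pₑ) = (0.6810 − 0.3842)/(1 − 0.3842) = 0.482

0.482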